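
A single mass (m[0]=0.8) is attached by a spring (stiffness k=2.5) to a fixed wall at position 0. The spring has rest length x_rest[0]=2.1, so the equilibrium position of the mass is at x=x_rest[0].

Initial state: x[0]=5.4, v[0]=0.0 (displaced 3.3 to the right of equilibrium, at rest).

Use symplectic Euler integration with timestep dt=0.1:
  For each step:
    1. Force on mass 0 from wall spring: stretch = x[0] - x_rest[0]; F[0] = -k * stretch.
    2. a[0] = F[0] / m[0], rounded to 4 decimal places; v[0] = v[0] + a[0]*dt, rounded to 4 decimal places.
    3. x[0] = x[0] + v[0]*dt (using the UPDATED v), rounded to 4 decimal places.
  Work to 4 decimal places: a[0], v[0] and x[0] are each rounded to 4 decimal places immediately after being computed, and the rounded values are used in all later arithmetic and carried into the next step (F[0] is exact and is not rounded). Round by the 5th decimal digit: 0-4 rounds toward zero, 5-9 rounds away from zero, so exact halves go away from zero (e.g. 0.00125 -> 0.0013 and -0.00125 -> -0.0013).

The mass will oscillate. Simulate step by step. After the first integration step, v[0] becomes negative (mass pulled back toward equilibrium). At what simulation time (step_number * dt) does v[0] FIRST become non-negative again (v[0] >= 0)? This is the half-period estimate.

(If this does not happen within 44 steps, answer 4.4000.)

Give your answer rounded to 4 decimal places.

Step 0: x=[5.4000] v=[0.0000]
Step 1: x=[5.2969] v=[-1.0313]
Step 2: x=[5.0939] v=[-2.0303]
Step 3: x=[4.7973] v=[-2.9659]
Step 4: x=[4.4164] v=[-3.8088]
Step 5: x=[3.9631] v=[-4.5327]
Step 6: x=[3.4516] v=[-5.1149]
Step 7: x=[2.8979] v=[-5.5373]
Step 8: x=[2.3192] v=[-5.7866]
Step 9: x=[1.7337] v=[-5.8551]
Step 10: x=[1.1596] v=[-5.7406]
Step 11: x=[0.6149] v=[-5.4467]
Step 12: x=[0.1166] v=[-4.9826]
Step 13: x=[-0.3197] v=[-4.3628]
Step 14: x=[-0.6804] v=[-3.6066]
Step 15: x=[-0.9542] v=[-2.7377]
Step 16: x=[-1.1325] v=[-1.7833]
Step 17: x=[-1.2098] v=[-0.7731]
Step 18: x=[-1.1837] v=[0.2612]
First v>=0 after going negative at step 18, time=1.8000

Answer: 1.8000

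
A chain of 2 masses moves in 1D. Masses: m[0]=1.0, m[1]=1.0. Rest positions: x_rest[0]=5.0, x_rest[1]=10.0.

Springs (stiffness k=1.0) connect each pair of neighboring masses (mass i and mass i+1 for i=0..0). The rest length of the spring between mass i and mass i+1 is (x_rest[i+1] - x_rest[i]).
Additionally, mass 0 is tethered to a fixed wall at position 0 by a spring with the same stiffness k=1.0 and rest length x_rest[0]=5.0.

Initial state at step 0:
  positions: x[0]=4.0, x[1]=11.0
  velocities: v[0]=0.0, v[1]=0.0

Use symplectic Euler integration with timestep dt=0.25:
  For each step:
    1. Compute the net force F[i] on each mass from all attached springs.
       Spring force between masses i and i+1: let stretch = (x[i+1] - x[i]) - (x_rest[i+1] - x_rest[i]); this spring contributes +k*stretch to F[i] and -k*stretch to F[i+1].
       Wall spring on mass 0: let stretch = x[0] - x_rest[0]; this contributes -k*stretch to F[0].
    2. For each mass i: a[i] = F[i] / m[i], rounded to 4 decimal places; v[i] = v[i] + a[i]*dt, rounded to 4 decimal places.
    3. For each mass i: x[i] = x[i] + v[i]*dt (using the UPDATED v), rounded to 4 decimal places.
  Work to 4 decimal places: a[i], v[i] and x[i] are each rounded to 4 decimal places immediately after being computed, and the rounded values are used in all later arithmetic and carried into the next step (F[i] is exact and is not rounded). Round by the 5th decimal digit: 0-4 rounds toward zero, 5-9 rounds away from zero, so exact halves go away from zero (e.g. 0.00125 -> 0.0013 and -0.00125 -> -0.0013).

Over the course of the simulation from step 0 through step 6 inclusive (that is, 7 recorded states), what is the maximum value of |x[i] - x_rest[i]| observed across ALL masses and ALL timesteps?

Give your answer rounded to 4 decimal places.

Step 0: x=[4.0000 11.0000] v=[0.0000 0.0000]
Step 1: x=[4.1875 10.8750] v=[0.7500 -0.5000]
Step 2: x=[4.5313 10.6445] v=[1.3750 -0.9219]
Step 3: x=[4.9739 10.3445] v=[1.7705 -1.2002]
Step 4: x=[5.4413 10.0213] v=[1.8697 -1.2929]
Step 5: x=[5.8549 9.7243] v=[1.6544 -1.1879]
Step 6: x=[6.1444 9.4980] v=[1.1580 -0.9053]
Max displacement = 1.1444

Answer: 1.1444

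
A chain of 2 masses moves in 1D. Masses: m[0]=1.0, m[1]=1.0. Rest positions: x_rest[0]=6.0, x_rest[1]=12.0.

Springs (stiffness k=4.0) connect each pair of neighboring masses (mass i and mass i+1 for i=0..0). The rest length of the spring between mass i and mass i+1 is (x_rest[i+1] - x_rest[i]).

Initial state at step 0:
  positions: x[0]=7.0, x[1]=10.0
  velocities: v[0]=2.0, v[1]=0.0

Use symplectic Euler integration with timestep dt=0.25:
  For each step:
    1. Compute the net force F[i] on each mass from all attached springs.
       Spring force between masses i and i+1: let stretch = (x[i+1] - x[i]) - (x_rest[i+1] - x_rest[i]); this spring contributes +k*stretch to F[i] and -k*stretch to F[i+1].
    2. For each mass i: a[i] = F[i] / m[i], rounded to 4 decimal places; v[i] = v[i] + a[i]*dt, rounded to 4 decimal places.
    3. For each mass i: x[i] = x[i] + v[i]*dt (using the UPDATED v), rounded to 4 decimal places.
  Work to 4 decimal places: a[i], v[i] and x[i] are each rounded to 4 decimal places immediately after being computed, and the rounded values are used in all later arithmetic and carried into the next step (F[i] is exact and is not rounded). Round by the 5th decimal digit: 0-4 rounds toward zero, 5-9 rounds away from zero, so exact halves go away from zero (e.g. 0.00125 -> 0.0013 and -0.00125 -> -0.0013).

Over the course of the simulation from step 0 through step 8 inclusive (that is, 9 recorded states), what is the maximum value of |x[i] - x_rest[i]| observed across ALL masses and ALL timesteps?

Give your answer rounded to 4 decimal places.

Step 0: x=[7.0000 10.0000] v=[2.0000 0.0000]
Step 1: x=[6.7500 10.7500] v=[-1.0000 3.0000]
Step 2: x=[6.0000 12.0000] v=[-3.0000 5.0000]
Step 3: x=[5.2500 13.2500] v=[-3.0000 5.0000]
Step 4: x=[5.0000 14.0000] v=[-1.0000 3.0000]
Step 5: x=[5.5000 14.0000] v=[2.0000 0.0000]
Step 6: x=[6.6250 13.3750] v=[4.5000 -2.5000]
Step 7: x=[7.9375 12.5625] v=[5.2500 -3.2500]
Step 8: x=[8.9063 12.0938] v=[3.8750 -1.8750]
Max displacement = 2.9063

Answer: 2.9063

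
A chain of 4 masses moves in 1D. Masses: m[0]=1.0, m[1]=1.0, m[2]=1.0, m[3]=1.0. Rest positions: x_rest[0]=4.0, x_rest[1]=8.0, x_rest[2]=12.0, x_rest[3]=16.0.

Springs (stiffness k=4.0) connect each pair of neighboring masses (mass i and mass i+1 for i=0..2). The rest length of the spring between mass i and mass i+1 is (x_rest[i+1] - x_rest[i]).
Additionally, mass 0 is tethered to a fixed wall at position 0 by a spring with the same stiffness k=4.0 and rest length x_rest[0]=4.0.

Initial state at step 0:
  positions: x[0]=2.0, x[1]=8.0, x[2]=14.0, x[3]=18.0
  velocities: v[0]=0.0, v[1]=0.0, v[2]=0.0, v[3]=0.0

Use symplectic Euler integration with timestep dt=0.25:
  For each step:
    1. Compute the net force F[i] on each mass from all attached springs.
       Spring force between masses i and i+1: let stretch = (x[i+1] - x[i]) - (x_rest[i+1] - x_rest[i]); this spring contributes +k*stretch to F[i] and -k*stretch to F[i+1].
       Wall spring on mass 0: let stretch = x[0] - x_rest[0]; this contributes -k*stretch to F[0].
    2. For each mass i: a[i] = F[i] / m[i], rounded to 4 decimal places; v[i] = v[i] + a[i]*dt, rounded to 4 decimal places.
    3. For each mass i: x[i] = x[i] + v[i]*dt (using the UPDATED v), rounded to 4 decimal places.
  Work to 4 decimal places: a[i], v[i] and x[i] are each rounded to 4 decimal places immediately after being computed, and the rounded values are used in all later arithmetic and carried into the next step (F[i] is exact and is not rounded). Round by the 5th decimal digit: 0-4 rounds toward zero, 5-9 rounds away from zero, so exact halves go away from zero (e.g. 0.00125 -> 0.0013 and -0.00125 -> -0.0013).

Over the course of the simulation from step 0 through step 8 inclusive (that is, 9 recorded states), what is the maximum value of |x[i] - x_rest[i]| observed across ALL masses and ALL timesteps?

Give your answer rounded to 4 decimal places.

Answer: 2.2969

Derivation:
Step 0: x=[2.0000 8.0000 14.0000 18.0000] v=[0.0000 0.0000 0.0000 0.0000]
Step 1: x=[3.0000 8.0000 13.5000 18.0000] v=[4.0000 0.0000 -2.0000 0.0000]
Step 2: x=[4.5000 8.1250 12.7500 17.8750] v=[6.0000 0.5000 -3.0000 -0.5000]
Step 3: x=[5.7813 8.5000 12.1250 17.4688] v=[5.1250 1.5000 -2.5000 -1.6250]
Step 4: x=[6.2969 9.1016 11.9297 16.7266] v=[2.0624 2.4063 -0.7812 -2.9688]
Step 5: x=[5.9395 9.7090 12.2266 15.7852] v=[-1.4298 2.4297 1.1876 -3.7657]
Step 6: x=[5.0396 10.0035 12.7838 14.9541] v=[-3.5998 1.1778 2.2286 -3.3243]
Step 7: x=[4.1207 9.7521 13.1885 14.5805] v=[-3.6755 -1.0058 1.6186 -1.4946]
Step 8: x=[3.5795 8.9519 13.0821 14.8589] v=[-2.1648 -3.2008 -0.4258 1.1134]
Max displacement = 2.2969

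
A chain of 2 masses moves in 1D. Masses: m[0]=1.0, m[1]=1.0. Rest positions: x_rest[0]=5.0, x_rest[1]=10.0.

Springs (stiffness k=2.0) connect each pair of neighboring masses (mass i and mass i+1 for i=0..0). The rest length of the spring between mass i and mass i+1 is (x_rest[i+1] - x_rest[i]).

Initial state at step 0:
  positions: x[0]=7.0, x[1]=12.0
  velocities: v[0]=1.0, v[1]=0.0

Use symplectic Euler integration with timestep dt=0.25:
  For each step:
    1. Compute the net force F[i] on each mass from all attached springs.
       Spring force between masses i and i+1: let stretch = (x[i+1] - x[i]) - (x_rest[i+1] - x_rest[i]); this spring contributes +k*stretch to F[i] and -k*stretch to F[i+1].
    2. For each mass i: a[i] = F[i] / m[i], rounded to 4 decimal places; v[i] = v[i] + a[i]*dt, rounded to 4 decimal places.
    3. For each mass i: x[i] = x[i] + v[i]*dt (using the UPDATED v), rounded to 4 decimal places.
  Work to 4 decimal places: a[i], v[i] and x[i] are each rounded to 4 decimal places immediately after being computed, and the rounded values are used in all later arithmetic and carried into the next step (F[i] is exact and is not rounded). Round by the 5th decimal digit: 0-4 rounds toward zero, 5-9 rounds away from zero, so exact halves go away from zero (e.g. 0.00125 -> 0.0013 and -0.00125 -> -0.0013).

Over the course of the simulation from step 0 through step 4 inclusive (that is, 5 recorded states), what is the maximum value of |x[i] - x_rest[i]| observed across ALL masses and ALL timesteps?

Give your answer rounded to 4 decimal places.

Answer: 2.7325

Derivation:
Step 0: x=[7.0000 12.0000] v=[1.0000 0.0000]
Step 1: x=[7.2500 12.0000] v=[1.0000 0.0000]
Step 2: x=[7.4688 12.0313] v=[0.8750 0.1250]
Step 3: x=[7.6329 12.1173] v=[0.6563 0.3438]
Step 4: x=[7.7325 12.2677] v=[0.3985 0.6016]
Max displacement = 2.7325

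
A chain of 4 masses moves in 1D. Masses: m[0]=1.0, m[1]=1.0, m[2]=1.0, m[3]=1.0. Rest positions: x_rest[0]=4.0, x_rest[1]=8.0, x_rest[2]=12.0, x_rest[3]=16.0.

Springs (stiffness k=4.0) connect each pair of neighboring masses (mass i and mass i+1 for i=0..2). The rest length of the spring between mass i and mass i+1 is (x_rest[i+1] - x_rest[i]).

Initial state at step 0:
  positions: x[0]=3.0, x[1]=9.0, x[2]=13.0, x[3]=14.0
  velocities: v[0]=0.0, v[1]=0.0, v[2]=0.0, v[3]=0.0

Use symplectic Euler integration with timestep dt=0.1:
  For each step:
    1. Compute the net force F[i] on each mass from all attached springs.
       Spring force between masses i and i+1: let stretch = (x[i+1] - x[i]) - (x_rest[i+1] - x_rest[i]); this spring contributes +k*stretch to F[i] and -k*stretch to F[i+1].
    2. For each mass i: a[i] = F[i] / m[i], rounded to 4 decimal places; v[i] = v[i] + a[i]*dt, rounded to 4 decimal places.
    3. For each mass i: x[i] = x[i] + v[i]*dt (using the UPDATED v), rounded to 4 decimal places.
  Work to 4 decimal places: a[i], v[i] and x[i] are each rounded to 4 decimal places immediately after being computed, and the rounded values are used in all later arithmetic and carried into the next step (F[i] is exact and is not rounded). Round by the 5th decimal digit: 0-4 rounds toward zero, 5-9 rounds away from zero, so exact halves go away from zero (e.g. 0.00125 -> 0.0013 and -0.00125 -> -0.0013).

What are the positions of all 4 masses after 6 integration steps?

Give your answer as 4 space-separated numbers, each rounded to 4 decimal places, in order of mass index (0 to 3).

Answer: 4.2686 7.6394 11.1775 15.9145

Derivation:
Step 0: x=[3.0000 9.0000 13.0000 14.0000] v=[0.0000 0.0000 0.0000 0.0000]
Step 1: x=[3.0800 8.9200 12.8800 14.1200] v=[0.8000 -0.8000 -1.2000 1.2000]
Step 2: x=[3.2336 8.7648 12.6512 14.3504] v=[1.5360 -1.5520 -2.2880 2.3040]
Step 3: x=[3.4485 8.5438 12.3349 14.6728] v=[2.1485 -2.2099 -3.1629 3.2243]
Step 4: x=[3.7072 8.2706 11.9605 15.0617] v=[2.5866 -2.7316 -3.7442 3.8891]
Step 5: x=[3.9884 7.9625 11.5625 15.4866] v=[2.8120 -3.0810 -3.9797 4.2486]
Step 6: x=[4.2686 7.6394 11.1775 15.9145] v=[2.8016 -3.2306 -3.8501 4.2790]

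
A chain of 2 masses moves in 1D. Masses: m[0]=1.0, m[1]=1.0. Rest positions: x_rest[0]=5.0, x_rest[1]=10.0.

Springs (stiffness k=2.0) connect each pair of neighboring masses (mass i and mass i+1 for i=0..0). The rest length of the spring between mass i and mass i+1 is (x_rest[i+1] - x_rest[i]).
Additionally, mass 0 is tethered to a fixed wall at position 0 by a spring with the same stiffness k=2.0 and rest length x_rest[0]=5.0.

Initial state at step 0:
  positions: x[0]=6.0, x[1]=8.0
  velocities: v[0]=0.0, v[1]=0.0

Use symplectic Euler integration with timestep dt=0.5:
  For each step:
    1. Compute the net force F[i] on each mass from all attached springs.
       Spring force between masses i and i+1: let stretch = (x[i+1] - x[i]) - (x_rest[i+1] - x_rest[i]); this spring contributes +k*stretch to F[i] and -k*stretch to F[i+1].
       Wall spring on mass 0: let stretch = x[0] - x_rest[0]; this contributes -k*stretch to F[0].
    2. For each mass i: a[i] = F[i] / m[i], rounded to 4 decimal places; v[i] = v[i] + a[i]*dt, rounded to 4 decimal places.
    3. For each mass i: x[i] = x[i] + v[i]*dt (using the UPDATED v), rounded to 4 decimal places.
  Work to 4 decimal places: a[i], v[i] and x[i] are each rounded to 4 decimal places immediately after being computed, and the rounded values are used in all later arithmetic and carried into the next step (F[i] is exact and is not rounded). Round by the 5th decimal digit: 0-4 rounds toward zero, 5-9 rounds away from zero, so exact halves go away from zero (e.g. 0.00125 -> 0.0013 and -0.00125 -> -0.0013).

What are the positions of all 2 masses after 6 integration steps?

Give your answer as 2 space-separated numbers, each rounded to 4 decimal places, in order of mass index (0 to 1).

Step 0: x=[6.0000 8.0000] v=[0.0000 0.0000]
Step 1: x=[4.0000 9.5000] v=[-4.0000 3.0000]
Step 2: x=[2.7500 10.7500] v=[-2.5000 2.5000]
Step 3: x=[4.1250 10.5000] v=[2.7500 -0.5000]
Step 4: x=[6.6250 9.5625] v=[5.0000 -1.8750]
Step 5: x=[7.2813 9.6563] v=[1.3125 0.1875]
Step 6: x=[5.4844 11.0626] v=[-3.5938 2.8125]

Answer: 5.4844 11.0626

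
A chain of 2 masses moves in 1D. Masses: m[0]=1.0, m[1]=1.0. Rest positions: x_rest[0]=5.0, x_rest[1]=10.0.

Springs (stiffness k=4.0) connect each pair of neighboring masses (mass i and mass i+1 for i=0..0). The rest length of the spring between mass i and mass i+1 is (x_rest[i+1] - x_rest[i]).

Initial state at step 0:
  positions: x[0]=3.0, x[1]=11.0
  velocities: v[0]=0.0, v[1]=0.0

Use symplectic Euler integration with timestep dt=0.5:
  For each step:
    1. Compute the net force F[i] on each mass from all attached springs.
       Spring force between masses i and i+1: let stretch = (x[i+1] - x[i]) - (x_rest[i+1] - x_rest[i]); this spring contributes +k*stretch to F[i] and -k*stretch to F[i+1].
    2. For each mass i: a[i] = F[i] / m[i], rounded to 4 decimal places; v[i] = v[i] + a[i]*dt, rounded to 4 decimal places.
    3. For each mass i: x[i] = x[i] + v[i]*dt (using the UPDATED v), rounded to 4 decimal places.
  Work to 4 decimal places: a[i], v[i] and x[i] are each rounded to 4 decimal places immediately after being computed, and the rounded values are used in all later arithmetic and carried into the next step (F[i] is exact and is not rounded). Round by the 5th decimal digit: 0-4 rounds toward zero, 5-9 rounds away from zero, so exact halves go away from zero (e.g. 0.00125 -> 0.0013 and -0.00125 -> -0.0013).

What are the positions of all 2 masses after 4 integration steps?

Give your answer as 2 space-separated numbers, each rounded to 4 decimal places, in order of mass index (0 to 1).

Step 0: x=[3.0000 11.0000] v=[0.0000 0.0000]
Step 1: x=[6.0000 8.0000] v=[6.0000 -6.0000]
Step 2: x=[6.0000 8.0000] v=[0.0000 0.0000]
Step 3: x=[3.0000 11.0000] v=[-6.0000 6.0000]
Step 4: x=[3.0000 11.0000] v=[0.0000 0.0000]

Answer: 3.0000 11.0000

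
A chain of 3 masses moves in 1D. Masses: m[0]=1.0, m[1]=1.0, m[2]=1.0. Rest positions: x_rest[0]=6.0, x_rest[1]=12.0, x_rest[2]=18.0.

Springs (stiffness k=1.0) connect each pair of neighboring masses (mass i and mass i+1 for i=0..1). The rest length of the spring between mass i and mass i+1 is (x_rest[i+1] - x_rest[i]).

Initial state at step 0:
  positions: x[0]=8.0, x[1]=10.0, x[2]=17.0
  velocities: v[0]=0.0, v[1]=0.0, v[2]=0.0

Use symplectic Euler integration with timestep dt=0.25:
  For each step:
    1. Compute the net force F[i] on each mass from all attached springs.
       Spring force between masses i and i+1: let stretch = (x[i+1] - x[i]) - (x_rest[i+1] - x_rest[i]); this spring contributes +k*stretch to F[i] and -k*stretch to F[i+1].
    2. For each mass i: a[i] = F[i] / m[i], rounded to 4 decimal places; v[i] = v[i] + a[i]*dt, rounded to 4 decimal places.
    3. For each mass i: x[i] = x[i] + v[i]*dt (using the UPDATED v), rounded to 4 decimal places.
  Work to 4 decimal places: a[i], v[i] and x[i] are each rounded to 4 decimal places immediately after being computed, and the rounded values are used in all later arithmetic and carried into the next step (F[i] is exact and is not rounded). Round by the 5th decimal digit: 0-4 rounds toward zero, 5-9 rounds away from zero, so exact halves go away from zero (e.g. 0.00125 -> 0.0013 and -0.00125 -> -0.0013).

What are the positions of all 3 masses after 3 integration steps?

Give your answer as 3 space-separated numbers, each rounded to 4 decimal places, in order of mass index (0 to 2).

Answer: 6.6700 11.5930 16.7370

Derivation:
Step 0: x=[8.0000 10.0000 17.0000] v=[0.0000 0.0000 0.0000]
Step 1: x=[7.7500 10.3125 16.9375] v=[-1.0000 1.2500 -0.2500]
Step 2: x=[7.2852 10.8789 16.8359] v=[-1.8594 2.2656 -0.4063]
Step 3: x=[6.6700 11.5930 16.7370] v=[-2.4610 2.8564 -0.3956]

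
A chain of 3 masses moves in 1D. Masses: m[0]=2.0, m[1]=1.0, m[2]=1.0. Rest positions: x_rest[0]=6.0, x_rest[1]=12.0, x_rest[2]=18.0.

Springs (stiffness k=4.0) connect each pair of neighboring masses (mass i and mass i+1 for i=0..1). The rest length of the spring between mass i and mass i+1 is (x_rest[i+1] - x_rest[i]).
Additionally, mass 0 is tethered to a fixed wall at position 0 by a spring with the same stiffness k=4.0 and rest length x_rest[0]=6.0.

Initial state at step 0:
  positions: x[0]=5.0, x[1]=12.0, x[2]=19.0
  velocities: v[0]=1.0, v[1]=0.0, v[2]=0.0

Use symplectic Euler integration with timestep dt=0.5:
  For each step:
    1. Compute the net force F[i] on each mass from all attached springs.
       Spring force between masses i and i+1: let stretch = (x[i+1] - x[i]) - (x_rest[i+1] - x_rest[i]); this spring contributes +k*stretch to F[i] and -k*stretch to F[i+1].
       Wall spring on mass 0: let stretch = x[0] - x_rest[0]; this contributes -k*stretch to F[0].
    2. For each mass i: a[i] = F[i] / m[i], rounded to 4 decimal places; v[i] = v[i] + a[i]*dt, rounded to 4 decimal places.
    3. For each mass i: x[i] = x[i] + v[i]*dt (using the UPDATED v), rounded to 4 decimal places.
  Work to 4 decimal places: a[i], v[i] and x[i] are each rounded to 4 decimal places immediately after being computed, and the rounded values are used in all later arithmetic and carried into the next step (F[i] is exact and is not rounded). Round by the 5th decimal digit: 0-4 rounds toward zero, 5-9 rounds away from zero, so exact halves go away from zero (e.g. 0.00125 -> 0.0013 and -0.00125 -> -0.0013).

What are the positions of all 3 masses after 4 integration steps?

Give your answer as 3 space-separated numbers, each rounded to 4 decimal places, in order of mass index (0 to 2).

Answer: 6.0000 12.2500 19.0000

Derivation:
Step 0: x=[5.0000 12.0000 19.0000] v=[1.0000 0.0000 0.0000]
Step 1: x=[6.5000 12.0000 18.0000] v=[3.0000 0.0000 -2.0000]
Step 2: x=[7.5000 12.5000 17.0000] v=[2.0000 1.0000 -2.0000]
Step 3: x=[7.2500 12.5000 17.5000] v=[-0.5000 0.0000 1.0000]
Step 4: x=[6.0000 12.2500 19.0000] v=[-2.5000 -0.5000 3.0000]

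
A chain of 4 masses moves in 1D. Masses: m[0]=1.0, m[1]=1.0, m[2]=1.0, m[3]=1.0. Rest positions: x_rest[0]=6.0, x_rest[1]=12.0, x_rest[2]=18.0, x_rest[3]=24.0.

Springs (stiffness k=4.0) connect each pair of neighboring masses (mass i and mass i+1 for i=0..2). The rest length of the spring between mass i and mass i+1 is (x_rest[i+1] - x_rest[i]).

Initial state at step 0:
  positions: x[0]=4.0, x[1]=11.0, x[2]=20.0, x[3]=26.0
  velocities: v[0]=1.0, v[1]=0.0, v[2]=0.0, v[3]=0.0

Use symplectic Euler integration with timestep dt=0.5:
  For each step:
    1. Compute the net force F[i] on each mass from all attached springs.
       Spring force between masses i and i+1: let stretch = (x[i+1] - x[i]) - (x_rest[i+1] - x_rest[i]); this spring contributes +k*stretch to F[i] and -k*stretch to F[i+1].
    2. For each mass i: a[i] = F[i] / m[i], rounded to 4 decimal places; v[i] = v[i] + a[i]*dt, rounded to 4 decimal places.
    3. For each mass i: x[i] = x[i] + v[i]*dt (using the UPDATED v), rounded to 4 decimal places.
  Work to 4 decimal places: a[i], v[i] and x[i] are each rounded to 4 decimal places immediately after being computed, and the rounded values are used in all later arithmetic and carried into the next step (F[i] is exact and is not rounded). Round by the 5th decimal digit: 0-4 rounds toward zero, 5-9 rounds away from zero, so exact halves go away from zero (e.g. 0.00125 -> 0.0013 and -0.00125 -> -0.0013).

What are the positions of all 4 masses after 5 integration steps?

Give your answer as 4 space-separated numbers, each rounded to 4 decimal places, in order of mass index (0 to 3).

Step 0: x=[4.0000 11.0000 20.0000 26.0000] v=[1.0000 0.0000 0.0000 0.0000]
Step 1: x=[5.5000 13.0000 17.0000 26.0000] v=[3.0000 4.0000 -6.0000 0.0000]
Step 2: x=[8.5000 11.5000 19.0000 23.0000] v=[6.0000 -3.0000 4.0000 -6.0000]
Step 3: x=[8.5000 14.5000 17.5000 22.0000] v=[0.0000 6.0000 -3.0000 -2.0000]
Step 4: x=[8.5000 14.5000 17.5000 22.5000] v=[0.0000 0.0000 0.0000 1.0000]
Step 5: x=[8.5000 11.5000 19.5000 24.0000] v=[0.0000 -6.0000 4.0000 3.0000]

Answer: 8.5000 11.5000 19.5000 24.0000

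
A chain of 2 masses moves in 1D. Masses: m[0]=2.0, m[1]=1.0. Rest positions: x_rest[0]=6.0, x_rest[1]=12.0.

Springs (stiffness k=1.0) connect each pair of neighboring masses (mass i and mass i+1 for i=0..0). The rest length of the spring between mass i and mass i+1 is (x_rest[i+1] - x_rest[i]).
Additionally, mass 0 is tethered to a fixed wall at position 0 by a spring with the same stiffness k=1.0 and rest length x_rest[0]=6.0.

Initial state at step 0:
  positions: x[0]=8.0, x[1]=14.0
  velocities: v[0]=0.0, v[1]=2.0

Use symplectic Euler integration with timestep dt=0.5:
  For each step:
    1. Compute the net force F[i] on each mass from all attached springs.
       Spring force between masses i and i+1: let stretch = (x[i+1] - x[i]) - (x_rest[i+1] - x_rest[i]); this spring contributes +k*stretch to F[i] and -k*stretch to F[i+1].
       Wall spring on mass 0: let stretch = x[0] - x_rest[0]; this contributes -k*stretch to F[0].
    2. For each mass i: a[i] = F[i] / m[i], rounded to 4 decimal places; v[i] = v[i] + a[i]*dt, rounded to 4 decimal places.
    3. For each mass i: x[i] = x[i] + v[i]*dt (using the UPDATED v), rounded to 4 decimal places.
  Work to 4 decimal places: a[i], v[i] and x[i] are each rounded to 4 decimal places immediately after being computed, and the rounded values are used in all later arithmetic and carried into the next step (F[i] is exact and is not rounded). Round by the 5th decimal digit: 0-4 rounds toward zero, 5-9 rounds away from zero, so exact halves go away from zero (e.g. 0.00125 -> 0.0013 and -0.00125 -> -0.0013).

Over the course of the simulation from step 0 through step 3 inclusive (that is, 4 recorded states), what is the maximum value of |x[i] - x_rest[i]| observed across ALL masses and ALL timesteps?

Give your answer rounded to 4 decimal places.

Answer: 3.8125

Derivation:
Step 0: x=[8.0000 14.0000] v=[0.0000 2.0000]
Step 1: x=[7.7500 15.0000] v=[-0.5000 2.0000]
Step 2: x=[7.4375 15.6875] v=[-0.6250 1.3750]
Step 3: x=[7.2266 15.8125] v=[-0.4219 0.2500]
Max displacement = 3.8125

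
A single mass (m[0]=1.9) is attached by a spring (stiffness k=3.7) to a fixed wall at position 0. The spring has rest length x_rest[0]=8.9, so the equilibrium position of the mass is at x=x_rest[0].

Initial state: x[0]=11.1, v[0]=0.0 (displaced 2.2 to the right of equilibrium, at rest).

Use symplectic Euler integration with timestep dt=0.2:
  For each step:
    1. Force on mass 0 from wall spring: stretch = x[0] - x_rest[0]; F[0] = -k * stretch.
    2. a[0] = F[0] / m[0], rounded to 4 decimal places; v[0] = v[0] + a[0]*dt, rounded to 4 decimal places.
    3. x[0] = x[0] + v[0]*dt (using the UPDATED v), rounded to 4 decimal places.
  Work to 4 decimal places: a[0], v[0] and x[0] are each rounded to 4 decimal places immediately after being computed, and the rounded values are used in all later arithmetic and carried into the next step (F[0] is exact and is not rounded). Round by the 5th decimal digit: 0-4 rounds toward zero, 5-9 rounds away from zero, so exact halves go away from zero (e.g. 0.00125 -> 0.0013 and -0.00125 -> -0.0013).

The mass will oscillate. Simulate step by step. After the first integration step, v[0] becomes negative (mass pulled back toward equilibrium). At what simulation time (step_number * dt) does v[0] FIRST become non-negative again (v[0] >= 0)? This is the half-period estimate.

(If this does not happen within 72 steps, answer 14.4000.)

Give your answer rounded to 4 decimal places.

Answer: 2.4000

Derivation:
Step 0: x=[11.1000] v=[0.0000]
Step 1: x=[10.9286] v=[-0.8568]
Step 2: x=[10.5992] v=[-1.6469]
Step 3: x=[10.1375] v=[-2.3087]
Step 4: x=[9.5794] v=[-2.7907]
Step 5: x=[8.9683] v=[-3.0553]
Step 6: x=[8.3519] v=[-3.0819]
Step 7: x=[7.7782] v=[-2.8684]
Step 8: x=[7.2919] v=[-2.4315]
Step 9: x=[6.9309] v=[-1.8052]
Step 10: x=[6.7232] v=[-1.0383]
Step 11: x=[6.6851] v=[-0.1905]
Step 12: x=[6.8195] v=[0.6721]
First v>=0 after going negative at step 12, time=2.4000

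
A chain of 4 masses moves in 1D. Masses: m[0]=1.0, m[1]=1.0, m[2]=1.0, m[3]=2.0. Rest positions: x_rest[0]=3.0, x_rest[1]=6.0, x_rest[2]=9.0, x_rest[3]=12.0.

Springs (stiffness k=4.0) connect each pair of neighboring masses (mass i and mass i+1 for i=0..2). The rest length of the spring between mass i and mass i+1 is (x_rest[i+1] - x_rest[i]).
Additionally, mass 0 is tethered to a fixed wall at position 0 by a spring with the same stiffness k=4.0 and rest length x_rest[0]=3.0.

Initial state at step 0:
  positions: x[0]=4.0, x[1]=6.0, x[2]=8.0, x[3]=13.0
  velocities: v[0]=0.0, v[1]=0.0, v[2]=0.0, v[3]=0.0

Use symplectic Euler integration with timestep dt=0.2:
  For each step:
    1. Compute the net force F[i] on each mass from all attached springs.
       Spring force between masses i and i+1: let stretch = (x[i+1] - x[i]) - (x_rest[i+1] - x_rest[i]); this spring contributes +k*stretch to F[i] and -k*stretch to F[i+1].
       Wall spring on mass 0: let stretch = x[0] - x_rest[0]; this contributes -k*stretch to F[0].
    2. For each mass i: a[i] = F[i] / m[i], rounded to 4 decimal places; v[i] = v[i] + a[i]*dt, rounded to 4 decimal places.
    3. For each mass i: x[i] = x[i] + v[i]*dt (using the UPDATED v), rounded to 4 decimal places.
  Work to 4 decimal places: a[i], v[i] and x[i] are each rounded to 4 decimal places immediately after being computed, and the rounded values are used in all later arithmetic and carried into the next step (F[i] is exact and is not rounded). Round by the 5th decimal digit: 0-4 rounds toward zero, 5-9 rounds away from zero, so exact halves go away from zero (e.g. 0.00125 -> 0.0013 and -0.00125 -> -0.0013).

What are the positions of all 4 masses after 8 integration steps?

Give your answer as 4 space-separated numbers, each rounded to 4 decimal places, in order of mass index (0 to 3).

Step 0: x=[4.0000 6.0000 8.0000 13.0000] v=[0.0000 0.0000 0.0000 0.0000]
Step 1: x=[3.6800 6.0000 8.4800 12.8400] v=[-1.6000 0.0000 2.4000 -0.8000]
Step 2: x=[3.1424 6.0256 9.2608 12.5712] v=[-2.6880 0.1280 3.9040 -1.3440]
Step 3: x=[2.5633 6.1075 10.0536 12.2776] v=[-2.8954 0.4096 3.9642 -1.4682]
Step 4: x=[2.1412 6.2537 10.5709 12.0460] v=[-2.1107 0.7311 2.5865 -1.1578]
Step 5: x=[2.0345 6.4327 10.6335 11.9364] v=[-0.5337 0.8949 0.3128 -0.5478]
Step 6: x=[2.3060 6.5801 10.2324 11.9626] v=[1.3573 0.7370 -2.0055 0.1310]
Step 7: x=[2.8924 6.6280 9.5238 12.0904] v=[2.9318 0.2396 -3.5432 0.6389]
Step 8: x=[3.6137 6.5416 8.7625 12.2529] v=[3.6064 -0.4322 -3.8066 0.8123]

Answer: 3.6137 6.5416 8.7625 12.2529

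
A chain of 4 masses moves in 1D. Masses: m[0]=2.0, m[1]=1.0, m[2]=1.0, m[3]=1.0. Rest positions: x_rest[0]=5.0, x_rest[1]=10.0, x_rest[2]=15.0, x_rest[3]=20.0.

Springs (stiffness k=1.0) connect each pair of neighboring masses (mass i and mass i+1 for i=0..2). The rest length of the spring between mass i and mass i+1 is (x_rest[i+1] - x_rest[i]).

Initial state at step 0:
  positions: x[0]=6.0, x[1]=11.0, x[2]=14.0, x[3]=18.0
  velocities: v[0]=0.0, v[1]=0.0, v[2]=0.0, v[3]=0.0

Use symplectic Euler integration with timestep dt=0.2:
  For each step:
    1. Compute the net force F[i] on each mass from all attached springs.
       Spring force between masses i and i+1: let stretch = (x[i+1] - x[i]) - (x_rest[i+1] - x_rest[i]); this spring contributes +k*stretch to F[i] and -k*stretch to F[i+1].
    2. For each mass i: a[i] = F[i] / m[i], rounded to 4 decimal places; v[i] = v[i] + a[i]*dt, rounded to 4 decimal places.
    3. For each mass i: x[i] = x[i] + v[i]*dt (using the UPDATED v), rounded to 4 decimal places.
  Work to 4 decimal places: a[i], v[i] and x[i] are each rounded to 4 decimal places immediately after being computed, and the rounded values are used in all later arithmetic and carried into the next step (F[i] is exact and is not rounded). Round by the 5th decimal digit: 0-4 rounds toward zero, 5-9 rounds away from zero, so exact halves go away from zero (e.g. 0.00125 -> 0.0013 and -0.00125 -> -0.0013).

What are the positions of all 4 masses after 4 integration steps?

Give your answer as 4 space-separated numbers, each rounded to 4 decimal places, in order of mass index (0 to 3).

Step 0: x=[6.0000 11.0000 14.0000 18.0000] v=[0.0000 0.0000 0.0000 0.0000]
Step 1: x=[6.0000 10.9200 14.0400 18.0400] v=[0.0000 -0.4000 0.2000 0.2000]
Step 2: x=[5.9984 10.7680 14.1152 18.1200] v=[-0.0080 -0.7600 0.3760 0.4000]
Step 3: x=[5.9922 10.5591 14.2167 18.2398] v=[-0.0310 -1.0445 0.5075 0.5990]
Step 4: x=[5.9773 10.3138 14.3328 18.3987] v=[-0.0743 -1.2264 0.5806 0.7944]

Answer: 5.9773 10.3138 14.3328 18.3987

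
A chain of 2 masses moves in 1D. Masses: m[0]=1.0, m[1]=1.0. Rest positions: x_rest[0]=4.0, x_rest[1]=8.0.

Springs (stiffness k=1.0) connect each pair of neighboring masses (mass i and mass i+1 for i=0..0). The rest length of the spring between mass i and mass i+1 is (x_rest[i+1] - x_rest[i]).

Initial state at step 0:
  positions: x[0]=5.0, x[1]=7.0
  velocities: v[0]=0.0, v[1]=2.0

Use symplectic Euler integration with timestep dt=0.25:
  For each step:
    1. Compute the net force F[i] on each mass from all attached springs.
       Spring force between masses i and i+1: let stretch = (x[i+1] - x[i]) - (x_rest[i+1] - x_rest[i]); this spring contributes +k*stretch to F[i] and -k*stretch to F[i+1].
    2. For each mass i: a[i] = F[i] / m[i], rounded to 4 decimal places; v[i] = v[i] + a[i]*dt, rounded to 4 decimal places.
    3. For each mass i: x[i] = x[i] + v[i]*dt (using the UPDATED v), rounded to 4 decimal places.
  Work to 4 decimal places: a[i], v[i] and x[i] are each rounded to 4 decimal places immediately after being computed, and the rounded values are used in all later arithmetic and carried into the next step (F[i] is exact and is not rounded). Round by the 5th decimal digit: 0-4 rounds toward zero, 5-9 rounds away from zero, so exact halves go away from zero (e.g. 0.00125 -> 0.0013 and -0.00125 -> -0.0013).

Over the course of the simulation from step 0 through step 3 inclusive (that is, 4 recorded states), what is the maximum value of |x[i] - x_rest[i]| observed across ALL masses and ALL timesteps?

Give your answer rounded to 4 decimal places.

Step 0: x=[5.0000 7.0000] v=[0.0000 2.0000]
Step 1: x=[4.8750 7.6250] v=[-0.5000 2.5000]
Step 2: x=[4.6719 8.3281] v=[-0.8125 2.8125]
Step 3: x=[4.4473 9.0527] v=[-0.8985 2.8985]
Max displacement = 1.0527

Answer: 1.0527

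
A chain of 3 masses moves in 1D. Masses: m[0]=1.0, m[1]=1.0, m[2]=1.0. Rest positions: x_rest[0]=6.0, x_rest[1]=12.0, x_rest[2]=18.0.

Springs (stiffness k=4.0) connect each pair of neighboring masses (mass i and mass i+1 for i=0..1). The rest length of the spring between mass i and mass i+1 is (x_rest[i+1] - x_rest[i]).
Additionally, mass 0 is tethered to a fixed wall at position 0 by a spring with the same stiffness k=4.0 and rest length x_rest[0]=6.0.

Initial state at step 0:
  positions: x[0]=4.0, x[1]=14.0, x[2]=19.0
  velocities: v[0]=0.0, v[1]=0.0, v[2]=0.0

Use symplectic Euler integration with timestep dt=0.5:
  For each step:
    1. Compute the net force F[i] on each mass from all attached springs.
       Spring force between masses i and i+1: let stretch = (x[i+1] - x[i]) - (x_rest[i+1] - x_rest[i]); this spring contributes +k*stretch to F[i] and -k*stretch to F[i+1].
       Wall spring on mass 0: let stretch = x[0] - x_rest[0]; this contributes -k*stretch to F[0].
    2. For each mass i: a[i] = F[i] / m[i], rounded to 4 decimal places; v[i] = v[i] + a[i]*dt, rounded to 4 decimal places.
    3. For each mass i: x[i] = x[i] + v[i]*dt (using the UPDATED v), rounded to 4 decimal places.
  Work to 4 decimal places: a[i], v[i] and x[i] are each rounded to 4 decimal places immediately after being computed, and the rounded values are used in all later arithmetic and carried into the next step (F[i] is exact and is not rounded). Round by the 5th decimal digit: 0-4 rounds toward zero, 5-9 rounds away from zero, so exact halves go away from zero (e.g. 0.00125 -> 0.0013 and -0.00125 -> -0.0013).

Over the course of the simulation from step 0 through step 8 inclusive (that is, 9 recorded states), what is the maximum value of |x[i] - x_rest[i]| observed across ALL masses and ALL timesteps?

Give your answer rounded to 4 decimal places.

Answer: 4.0000

Derivation:
Step 0: x=[4.0000 14.0000 19.0000] v=[0.0000 0.0000 0.0000]
Step 1: x=[10.0000 9.0000 20.0000] v=[12.0000 -10.0000 2.0000]
Step 2: x=[5.0000 16.0000 16.0000] v=[-10.0000 14.0000 -8.0000]
Step 3: x=[6.0000 12.0000 18.0000] v=[2.0000 -8.0000 4.0000]
Step 4: x=[7.0000 8.0000 20.0000] v=[2.0000 -8.0000 4.0000]
Step 5: x=[2.0000 15.0000 16.0000] v=[-10.0000 14.0000 -8.0000]
Step 6: x=[8.0000 10.0000 17.0000] v=[12.0000 -10.0000 2.0000]
Step 7: x=[8.0000 10.0000 17.0000] v=[0.0000 0.0000 0.0000]
Step 8: x=[2.0000 15.0000 16.0000] v=[-12.0000 10.0000 -2.0000]
Max displacement = 4.0000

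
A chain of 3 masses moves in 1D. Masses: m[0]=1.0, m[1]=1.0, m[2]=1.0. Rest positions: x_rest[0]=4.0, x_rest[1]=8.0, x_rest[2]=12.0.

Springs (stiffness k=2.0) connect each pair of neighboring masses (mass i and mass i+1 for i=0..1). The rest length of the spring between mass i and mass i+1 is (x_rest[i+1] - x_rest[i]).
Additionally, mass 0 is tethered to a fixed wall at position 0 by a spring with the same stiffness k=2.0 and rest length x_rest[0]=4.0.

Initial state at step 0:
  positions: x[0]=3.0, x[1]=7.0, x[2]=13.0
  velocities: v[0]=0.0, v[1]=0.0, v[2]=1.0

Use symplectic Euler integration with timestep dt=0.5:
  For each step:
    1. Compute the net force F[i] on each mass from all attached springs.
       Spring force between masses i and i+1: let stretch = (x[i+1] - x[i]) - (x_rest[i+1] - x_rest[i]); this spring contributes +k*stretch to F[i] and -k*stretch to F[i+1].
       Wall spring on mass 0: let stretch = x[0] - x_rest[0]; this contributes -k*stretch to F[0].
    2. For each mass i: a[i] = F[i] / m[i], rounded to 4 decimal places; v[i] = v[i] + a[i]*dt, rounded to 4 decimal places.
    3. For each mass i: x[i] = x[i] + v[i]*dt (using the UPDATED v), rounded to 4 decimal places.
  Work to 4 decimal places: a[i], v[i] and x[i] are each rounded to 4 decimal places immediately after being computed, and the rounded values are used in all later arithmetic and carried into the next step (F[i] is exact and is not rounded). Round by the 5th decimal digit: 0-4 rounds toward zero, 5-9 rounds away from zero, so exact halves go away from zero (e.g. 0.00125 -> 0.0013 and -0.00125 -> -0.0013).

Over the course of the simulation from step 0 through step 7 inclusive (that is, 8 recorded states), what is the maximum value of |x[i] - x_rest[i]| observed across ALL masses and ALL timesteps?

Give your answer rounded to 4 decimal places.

Step 0: x=[3.0000 7.0000 13.0000] v=[0.0000 0.0000 1.0000]
Step 1: x=[3.5000 8.0000 12.5000] v=[1.0000 2.0000 -1.0000]
Step 2: x=[4.5000 9.0000 11.7500] v=[2.0000 2.0000 -1.5000]
Step 3: x=[5.5000 9.1250 11.6250] v=[2.0000 0.2500 -0.2500]
Step 4: x=[5.5625 8.6875 12.2500] v=[0.1250 -0.8750 1.2500]
Step 5: x=[4.4063 8.4688 13.0938] v=[-2.3125 -0.4375 1.6875]
Step 6: x=[3.0782 8.5313 13.6251] v=[-2.6563 0.1250 1.0625]
Step 7: x=[2.9375 8.4142 13.6095] v=[-0.2814 -0.2343 -0.0313]
Max displacement = 1.6251

Answer: 1.6251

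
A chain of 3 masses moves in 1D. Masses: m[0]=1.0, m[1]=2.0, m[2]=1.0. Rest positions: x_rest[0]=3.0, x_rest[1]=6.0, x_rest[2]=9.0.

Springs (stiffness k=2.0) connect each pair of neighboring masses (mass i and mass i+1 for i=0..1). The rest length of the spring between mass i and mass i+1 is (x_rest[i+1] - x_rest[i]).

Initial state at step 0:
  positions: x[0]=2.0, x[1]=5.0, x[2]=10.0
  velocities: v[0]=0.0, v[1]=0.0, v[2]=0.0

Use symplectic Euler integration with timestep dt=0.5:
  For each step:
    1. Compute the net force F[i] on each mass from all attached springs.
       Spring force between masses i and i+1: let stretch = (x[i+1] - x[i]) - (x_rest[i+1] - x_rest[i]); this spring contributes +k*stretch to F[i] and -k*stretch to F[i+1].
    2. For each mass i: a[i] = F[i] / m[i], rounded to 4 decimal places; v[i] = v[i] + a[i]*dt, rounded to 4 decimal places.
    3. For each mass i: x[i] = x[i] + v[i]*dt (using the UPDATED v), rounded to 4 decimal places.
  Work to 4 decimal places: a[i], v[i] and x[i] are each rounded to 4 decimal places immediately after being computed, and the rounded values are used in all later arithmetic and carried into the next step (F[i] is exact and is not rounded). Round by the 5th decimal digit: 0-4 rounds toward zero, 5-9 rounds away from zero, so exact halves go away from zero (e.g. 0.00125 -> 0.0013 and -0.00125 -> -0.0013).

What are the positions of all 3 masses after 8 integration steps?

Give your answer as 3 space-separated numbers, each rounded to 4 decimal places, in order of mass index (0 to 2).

Step 0: x=[2.0000 5.0000 10.0000] v=[0.0000 0.0000 0.0000]
Step 1: x=[2.0000 5.5000 9.0000] v=[0.0000 1.0000 -2.0000]
Step 2: x=[2.2500 6.0000 7.7500] v=[0.5000 1.0000 -2.5000]
Step 3: x=[2.8750 6.0000 7.1250] v=[1.2500 0.0000 -1.2500]
Step 4: x=[3.5625 5.5000 7.4375] v=[1.3750 -1.0000 0.6250]
Step 5: x=[3.7188 5.0000 8.2813] v=[0.3125 -1.0000 1.6875]
Step 6: x=[3.0157 5.0001 8.9844] v=[-1.4063 0.0001 1.4062]
Step 7: x=[1.8048 5.5002 9.1954] v=[-2.4219 1.0001 0.4219]
Step 8: x=[0.9416 6.0002 9.0588] v=[-1.7265 1.0000 -0.2733]

Answer: 0.9416 6.0002 9.0588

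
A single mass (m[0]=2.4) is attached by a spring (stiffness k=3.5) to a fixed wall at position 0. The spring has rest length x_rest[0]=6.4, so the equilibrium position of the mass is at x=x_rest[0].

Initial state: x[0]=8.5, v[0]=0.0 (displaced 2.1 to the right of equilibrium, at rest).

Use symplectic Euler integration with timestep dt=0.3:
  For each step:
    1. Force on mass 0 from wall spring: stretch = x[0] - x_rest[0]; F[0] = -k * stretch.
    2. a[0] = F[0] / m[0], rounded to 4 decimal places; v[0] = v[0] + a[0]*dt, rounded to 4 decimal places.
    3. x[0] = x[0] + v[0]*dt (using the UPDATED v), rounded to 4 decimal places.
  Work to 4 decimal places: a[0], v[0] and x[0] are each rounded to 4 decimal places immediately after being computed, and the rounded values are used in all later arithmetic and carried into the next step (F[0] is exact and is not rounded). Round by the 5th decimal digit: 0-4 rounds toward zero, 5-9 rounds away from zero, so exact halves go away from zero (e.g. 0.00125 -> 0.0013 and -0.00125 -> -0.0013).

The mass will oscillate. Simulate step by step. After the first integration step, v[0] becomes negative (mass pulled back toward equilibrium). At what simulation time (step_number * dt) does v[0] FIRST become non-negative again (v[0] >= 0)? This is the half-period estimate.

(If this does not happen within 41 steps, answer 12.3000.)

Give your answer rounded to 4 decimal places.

Step 0: x=[8.5000] v=[0.0000]
Step 1: x=[8.2244] v=[-0.9188]
Step 2: x=[7.7093] v=[-1.7170]
Step 3: x=[7.0224] v=[-2.2898]
Step 4: x=[6.2538] v=[-2.5621]
Step 5: x=[5.5044] v=[-2.4981]
Step 6: x=[4.8725] v=[-2.1063]
Step 7: x=[4.4411] v=[-1.4380]
Step 8: x=[4.2668] v=[-0.5810]
Step 9: x=[4.3725] v=[0.3523]
First v>=0 after going negative at step 9, time=2.7000

Answer: 2.7000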